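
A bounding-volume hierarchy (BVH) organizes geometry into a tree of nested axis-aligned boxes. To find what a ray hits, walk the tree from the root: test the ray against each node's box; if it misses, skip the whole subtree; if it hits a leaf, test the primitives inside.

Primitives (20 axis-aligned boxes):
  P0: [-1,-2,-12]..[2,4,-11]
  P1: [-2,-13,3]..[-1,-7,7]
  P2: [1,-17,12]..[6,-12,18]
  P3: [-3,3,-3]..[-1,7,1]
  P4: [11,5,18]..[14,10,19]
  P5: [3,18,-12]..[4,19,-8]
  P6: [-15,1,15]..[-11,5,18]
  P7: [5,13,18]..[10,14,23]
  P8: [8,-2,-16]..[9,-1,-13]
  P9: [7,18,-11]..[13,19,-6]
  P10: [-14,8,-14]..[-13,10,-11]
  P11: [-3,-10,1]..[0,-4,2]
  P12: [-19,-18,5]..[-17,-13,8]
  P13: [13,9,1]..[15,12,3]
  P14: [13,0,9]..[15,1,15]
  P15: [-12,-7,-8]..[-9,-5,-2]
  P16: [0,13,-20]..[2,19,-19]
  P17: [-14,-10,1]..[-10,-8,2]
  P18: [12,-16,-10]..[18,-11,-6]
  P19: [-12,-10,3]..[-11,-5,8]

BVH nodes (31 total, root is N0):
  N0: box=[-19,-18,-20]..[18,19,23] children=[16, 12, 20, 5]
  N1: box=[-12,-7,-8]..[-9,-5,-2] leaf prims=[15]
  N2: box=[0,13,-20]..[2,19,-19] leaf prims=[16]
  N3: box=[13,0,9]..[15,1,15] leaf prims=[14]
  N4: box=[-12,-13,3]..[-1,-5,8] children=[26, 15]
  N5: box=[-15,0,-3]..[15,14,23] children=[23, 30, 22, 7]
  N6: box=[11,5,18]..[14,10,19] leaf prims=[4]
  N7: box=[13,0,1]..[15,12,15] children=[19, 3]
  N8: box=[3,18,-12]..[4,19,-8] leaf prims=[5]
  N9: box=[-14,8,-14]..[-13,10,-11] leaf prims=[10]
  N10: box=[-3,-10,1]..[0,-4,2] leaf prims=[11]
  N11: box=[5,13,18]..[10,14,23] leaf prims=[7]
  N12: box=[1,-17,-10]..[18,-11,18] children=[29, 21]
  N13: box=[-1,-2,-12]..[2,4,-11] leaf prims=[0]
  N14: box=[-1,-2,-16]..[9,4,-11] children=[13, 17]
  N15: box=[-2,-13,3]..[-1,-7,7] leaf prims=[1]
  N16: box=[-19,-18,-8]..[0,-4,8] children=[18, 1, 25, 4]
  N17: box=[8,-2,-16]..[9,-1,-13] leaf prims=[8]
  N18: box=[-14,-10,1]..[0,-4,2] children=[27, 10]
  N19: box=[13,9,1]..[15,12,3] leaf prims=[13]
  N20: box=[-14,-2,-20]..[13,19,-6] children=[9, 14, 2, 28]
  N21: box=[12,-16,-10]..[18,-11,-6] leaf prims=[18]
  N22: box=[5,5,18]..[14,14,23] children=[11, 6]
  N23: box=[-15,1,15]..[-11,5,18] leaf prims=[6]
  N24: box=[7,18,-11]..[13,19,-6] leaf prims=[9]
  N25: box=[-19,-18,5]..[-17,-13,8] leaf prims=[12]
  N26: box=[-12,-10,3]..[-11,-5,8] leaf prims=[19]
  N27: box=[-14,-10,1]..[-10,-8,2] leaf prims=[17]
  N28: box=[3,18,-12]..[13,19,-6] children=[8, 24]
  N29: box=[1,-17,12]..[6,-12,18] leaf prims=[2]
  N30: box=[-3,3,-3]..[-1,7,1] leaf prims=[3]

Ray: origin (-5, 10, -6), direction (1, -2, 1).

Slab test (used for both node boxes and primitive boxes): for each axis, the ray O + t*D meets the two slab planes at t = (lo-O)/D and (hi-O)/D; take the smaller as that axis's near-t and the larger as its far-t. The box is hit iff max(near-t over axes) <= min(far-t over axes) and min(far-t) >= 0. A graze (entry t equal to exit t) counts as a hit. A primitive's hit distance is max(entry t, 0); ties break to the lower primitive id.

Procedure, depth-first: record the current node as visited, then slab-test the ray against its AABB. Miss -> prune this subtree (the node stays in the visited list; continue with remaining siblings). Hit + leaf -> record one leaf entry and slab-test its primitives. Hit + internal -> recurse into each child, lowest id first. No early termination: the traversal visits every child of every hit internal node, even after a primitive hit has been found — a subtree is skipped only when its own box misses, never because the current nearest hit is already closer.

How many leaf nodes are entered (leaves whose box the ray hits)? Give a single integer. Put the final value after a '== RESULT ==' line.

Walk:
N0 x:[-14,23] y:[-9/2,14] z:[-14,29] -> hit [-9/2,14], descend [5, 12, 16, 20]
  N5 x:[-10,20] y:[-2,5] z:[3,29] -> hit [3,5], descend [7, 22, 23, 30]
    N7 x:[18,20] y:[-1,5] z:[7,21] -> miss, prune
    N22 x:[10,19] y:[-2,5/2] z:[24,29] -> miss, prune
    N23 x:[-10,-6] y:[5/2,9/2] z:[21,24] -> miss, prune
    N30 x:[2,4] y:[3/2,7/2] z:[3,7] -> hit [3,7/2] leaf, test {P3@t=3}
  N12 x:[6,23] y:[21/2,27/2] z:[-4,24] -> hit [21/2,27/2], descend [21, 29]
    N21 x:[17,23] y:[21/2,13] z:[-4,0] -> miss, prune
    N29 x:[6,11] y:[11,27/2] z:[18,24] -> miss, prune
  N16 x:[-14,5] y:[7,14] z:[-2,14] -> miss, prune
  N20 x:[-9,18] y:[-9/2,6] z:[-14,0] -> hit [-9/2,0], descend [2, 9, 14, 28]
    N2 x:[5,7] y:[-9/2,-3/2] z:[-14,-13] -> miss, prune
    N9 x:[-9,-8] y:[0,1] z:[-8,-5] -> miss, prune
    N14 x:[4,14] y:[3,6] z:[-10,-5] -> miss, prune
    N28 x:[8,18] y:[-9/2,-4] z:[-6,0] -> miss, prune

order=[0, 5, 7, 22, 23, 30, 12, 21, 29, 16, 20, 2, 9, 14, 28]  |boxes|=15  |leaves|=1  hit=P3

== RESULT ==
1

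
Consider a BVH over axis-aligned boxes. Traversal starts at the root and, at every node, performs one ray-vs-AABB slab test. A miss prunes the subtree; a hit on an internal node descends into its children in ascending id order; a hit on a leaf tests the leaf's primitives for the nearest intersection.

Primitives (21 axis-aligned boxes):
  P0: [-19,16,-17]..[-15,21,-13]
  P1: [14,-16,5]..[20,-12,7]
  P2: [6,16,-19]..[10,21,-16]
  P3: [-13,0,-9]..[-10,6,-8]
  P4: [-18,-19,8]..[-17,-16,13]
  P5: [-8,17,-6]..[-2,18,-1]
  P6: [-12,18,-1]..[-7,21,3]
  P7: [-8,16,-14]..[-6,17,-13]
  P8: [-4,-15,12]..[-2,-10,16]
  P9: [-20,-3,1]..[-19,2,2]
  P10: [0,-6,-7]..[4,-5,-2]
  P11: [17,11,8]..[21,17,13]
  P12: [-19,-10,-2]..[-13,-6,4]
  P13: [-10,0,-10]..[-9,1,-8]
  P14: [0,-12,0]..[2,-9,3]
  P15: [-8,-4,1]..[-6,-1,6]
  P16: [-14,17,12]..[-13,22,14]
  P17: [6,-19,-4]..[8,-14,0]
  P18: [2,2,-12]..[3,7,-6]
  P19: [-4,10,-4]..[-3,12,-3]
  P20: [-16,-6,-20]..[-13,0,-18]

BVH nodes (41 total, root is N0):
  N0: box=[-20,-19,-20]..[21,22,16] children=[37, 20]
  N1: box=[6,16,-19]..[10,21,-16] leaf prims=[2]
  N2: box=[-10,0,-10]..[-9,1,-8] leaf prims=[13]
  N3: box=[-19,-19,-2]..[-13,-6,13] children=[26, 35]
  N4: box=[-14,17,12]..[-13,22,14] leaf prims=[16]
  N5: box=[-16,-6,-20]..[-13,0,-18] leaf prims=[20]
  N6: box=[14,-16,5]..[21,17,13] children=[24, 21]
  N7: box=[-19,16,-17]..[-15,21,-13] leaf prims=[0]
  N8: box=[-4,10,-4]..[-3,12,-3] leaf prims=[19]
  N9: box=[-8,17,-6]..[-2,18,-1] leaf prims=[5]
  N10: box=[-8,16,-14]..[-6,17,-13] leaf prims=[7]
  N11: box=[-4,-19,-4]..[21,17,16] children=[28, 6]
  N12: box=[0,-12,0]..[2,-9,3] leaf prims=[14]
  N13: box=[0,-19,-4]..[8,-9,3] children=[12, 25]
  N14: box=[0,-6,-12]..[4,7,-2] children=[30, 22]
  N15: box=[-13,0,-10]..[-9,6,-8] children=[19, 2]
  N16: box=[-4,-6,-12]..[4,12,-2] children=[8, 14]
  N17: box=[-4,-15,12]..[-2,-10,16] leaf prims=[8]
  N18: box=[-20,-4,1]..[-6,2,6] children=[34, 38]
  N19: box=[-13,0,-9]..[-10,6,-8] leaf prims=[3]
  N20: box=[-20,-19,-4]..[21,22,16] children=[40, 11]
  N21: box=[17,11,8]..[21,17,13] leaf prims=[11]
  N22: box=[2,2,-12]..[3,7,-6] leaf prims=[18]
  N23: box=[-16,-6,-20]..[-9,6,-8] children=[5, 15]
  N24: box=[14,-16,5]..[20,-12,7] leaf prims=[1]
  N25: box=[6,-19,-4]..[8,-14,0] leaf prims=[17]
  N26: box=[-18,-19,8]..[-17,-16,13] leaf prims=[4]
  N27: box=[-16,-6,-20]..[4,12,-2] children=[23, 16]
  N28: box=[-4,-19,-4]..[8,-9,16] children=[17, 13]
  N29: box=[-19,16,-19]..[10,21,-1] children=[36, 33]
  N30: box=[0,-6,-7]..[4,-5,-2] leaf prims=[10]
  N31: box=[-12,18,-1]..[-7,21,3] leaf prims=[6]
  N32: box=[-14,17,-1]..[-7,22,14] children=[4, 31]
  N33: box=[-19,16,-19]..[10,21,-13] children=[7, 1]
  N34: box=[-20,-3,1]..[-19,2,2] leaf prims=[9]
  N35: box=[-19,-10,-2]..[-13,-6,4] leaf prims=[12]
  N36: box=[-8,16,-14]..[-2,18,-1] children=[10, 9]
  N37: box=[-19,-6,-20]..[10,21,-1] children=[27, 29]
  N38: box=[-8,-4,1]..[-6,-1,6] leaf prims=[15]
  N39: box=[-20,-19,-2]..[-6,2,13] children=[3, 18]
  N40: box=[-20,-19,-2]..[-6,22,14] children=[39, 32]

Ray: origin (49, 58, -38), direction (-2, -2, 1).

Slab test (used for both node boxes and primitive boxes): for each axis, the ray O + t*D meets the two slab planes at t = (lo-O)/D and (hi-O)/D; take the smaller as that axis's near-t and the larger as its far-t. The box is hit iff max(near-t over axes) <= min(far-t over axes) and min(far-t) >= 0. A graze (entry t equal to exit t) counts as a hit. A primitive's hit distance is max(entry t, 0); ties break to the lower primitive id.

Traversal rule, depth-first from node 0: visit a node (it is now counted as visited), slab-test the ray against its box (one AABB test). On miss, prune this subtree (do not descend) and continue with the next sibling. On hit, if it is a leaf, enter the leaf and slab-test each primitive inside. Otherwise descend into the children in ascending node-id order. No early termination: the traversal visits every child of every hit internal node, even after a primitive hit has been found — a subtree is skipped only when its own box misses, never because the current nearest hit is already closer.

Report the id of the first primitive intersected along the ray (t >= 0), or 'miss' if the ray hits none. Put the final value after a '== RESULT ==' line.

Traverse from the root:
N0 x:[14,69/2] y:[18,77/2] z:[18,54] -> hit [18,69/2], descend [20, 37]
  N20 x:[14,69/2] y:[18,77/2] z:[34,54] -> hit [34,69/2], descend [11, 40]
    N11 x:[14,53/2] y:[41/2,77/2] z:[34,54] -> miss, prune
    N40 x:[55/2,69/2] y:[18,77/2] z:[36,52] -> miss, prune
  N37 x:[39/2,34] y:[37/2,32] z:[18,37] -> hit [39/2,32], descend [27, 29]
    N27 x:[45/2,65/2] y:[23,32] z:[18,36] -> hit [23,32], descend [16, 23]
      N16 x:[45/2,53/2] y:[23,32] z:[26,36] -> hit [26,53/2], descend [8, 14]
        N8 x:[26,53/2] y:[23,24] z:[34,35] -> miss, prune
        N14 x:[45/2,49/2] y:[51/2,32] z:[26,36] -> miss, prune
      N23 x:[29,65/2] y:[26,32] z:[18,30] -> hit [29,30], descend [5, 15]
        N5 x:[31,65/2] y:[29,32] z:[18,20] -> miss, prune
        N15 x:[29,31] y:[26,29] z:[28,30] -> hit [29,29], descend [2, 19]
          N2 x:[29,59/2] y:[57/2,29] z:[28,30] -> hit [29,29] leaf, test {P13@t=29}
          N19 x:[59/2,31] y:[26,29] z:[29,30] -> miss, prune
    N29 x:[39/2,34] y:[37/2,21] z:[19,37] -> hit [39/2,21], descend [33, 36]
      N33 x:[39/2,34] y:[37/2,21] z:[19,25] -> hit [39/2,21], descend [1, 7]
        N1 x:[39/2,43/2] y:[37/2,21] z:[19,22] -> hit [39/2,21] leaf, test {P2@t=39/2}
        N7 x:[32,34] y:[37/2,21] z:[21,25] -> miss, prune
      N36 x:[51/2,57/2] y:[20,21] z:[24,37] -> miss, prune

Visited [0, 20, 11, 40, 37, 27, 16, 8, 14, 23, 5, 15, 2, 19, 29, 33, 1, 7, 36]. Tests: 19 box, 2 leaf. Nearest: P2.

== RESULT ==
2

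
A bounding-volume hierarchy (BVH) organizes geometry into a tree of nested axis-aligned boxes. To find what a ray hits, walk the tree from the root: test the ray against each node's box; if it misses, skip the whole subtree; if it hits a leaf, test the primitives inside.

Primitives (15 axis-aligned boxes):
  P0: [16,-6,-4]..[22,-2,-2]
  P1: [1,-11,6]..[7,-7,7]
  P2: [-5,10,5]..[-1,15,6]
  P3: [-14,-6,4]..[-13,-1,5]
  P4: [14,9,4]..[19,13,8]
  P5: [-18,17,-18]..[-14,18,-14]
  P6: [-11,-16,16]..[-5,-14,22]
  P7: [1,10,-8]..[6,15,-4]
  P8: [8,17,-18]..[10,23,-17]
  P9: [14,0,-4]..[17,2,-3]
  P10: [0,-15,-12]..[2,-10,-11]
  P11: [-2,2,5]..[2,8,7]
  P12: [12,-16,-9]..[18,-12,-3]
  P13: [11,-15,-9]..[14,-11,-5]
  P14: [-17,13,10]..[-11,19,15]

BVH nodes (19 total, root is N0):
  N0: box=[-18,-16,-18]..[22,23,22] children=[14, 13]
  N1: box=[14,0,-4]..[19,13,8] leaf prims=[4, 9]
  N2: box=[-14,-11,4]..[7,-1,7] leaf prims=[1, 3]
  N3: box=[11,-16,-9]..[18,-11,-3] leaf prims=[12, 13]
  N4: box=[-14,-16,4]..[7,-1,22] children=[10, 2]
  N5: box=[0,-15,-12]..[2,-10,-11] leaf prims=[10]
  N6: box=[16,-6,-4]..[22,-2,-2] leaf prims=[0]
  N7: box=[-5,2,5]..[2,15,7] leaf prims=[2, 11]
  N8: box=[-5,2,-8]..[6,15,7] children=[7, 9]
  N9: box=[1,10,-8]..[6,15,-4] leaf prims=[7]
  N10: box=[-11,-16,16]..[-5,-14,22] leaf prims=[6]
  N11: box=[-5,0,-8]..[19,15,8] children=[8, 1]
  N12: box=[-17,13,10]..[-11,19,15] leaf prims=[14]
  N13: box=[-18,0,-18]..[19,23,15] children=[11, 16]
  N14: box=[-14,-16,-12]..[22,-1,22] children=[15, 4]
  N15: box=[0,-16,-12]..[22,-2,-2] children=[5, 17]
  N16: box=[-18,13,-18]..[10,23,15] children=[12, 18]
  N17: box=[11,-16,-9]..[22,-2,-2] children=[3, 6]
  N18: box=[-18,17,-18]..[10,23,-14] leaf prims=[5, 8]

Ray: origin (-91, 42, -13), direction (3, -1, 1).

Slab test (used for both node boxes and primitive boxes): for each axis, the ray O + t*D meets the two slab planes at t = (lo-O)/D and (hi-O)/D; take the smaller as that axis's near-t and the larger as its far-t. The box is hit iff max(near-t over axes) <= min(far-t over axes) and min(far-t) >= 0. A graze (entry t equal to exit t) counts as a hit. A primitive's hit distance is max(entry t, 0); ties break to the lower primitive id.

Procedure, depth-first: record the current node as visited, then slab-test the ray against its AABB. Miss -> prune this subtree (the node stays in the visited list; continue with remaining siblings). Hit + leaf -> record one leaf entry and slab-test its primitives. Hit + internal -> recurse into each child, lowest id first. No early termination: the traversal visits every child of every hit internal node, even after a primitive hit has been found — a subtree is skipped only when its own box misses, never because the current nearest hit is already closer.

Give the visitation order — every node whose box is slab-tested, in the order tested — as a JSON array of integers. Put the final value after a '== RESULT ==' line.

Walk:
N0 x:[73/3,113/3] y:[19,58] z:[-5,35] -> hit [73/3,35], descend [13, 14]
  N13 x:[73/3,110/3] y:[19,42] z:[-5,28] -> hit [73/3,28], descend [11, 16]
    N11 x:[86/3,110/3] y:[27,42] z:[5,21] -> miss, prune
    N16 x:[73/3,101/3] y:[19,29] z:[-5,28] -> hit [73/3,28], descend [12, 18]
      N12 x:[74/3,80/3] y:[23,29] z:[23,28] -> hit [74/3,80/3] leaf, test {P14@t=74/3}
      N18 x:[73/3,101/3] y:[19,25] z:[-5,-1] -> miss, prune
  N14 x:[77/3,113/3] y:[43,58] z:[1,35] -> miss, prune

Summary -> nodes [0, 13, 11, 16, 12, 18, 14]; box-tests=7; leaf-entries=1; first=P14

== RESULT ==
[0, 13, 11, 16, 12, 18, 14]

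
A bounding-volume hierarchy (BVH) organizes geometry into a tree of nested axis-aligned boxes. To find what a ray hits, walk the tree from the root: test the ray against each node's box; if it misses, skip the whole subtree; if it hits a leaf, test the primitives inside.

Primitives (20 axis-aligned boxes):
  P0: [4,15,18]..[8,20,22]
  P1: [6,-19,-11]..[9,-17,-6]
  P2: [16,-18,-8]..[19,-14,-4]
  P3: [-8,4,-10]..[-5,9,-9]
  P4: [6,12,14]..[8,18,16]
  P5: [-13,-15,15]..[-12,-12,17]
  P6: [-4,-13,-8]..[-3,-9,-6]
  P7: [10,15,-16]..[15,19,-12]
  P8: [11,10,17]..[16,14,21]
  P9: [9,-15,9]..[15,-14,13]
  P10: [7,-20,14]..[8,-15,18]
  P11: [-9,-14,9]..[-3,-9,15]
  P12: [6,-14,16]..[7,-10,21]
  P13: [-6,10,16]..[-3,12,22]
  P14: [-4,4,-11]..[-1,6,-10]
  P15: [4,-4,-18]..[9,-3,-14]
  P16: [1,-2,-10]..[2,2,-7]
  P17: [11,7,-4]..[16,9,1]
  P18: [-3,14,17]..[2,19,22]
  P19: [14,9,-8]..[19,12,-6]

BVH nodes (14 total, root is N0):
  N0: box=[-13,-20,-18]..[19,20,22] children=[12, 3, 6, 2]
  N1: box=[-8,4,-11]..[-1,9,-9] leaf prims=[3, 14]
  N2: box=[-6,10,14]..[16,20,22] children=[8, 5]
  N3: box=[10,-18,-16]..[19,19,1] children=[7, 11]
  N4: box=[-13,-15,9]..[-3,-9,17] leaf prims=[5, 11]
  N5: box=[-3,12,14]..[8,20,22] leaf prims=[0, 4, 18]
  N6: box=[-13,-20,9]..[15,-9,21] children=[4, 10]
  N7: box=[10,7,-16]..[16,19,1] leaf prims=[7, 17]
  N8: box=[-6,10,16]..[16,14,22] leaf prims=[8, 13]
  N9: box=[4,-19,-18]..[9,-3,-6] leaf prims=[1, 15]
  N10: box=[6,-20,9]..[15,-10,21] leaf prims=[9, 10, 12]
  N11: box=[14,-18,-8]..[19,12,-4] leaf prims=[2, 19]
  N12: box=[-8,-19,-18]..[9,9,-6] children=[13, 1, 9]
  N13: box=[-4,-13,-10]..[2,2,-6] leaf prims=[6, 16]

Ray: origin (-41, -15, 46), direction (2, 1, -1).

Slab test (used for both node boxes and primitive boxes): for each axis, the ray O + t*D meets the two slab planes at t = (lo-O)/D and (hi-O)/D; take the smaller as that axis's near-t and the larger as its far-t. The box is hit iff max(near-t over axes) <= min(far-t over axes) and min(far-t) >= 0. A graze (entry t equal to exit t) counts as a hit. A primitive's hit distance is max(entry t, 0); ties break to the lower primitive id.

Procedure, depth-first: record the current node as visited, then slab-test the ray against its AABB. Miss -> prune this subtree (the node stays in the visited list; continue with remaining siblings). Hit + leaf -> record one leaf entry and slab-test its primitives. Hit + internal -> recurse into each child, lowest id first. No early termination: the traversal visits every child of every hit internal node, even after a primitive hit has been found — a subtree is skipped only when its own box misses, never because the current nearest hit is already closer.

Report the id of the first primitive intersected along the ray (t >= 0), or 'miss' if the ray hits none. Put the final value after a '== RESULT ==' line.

Trace the traversal:
N0 x:[14,30] y:[-5,35] z:[24,64] -> hit [24,30], descend [2, 3, 6, 12]
  N2 x:[35/2,57/2] y:[25,35] z:[24,32] -> hit [25,57/2], descend [5, 8]
    N5 x:[19,49/2] y:[27,35] z:[24,32] -> miss, prune
    N8 x:[35/2,57/2] y:[25,29] z:[24,30] -> hit [25,57/2] leaf, test {P8@t=26, P13(miss)}
  N3 x:[51/2,30] y:[-3,34] z:[45,62] -> miss, prune
  N6 x:[14,28] y:[-5,6] z:[25,37] -> miss, prune
  N12 x:[33/2,25] y:[-4,24] z:[52,64] -> miss, prune

7 AABB tests over nodes [0, 2, 5, 8, 3, 6, 12]; 1 leaf entered; closest P8.

== RESULT ==
8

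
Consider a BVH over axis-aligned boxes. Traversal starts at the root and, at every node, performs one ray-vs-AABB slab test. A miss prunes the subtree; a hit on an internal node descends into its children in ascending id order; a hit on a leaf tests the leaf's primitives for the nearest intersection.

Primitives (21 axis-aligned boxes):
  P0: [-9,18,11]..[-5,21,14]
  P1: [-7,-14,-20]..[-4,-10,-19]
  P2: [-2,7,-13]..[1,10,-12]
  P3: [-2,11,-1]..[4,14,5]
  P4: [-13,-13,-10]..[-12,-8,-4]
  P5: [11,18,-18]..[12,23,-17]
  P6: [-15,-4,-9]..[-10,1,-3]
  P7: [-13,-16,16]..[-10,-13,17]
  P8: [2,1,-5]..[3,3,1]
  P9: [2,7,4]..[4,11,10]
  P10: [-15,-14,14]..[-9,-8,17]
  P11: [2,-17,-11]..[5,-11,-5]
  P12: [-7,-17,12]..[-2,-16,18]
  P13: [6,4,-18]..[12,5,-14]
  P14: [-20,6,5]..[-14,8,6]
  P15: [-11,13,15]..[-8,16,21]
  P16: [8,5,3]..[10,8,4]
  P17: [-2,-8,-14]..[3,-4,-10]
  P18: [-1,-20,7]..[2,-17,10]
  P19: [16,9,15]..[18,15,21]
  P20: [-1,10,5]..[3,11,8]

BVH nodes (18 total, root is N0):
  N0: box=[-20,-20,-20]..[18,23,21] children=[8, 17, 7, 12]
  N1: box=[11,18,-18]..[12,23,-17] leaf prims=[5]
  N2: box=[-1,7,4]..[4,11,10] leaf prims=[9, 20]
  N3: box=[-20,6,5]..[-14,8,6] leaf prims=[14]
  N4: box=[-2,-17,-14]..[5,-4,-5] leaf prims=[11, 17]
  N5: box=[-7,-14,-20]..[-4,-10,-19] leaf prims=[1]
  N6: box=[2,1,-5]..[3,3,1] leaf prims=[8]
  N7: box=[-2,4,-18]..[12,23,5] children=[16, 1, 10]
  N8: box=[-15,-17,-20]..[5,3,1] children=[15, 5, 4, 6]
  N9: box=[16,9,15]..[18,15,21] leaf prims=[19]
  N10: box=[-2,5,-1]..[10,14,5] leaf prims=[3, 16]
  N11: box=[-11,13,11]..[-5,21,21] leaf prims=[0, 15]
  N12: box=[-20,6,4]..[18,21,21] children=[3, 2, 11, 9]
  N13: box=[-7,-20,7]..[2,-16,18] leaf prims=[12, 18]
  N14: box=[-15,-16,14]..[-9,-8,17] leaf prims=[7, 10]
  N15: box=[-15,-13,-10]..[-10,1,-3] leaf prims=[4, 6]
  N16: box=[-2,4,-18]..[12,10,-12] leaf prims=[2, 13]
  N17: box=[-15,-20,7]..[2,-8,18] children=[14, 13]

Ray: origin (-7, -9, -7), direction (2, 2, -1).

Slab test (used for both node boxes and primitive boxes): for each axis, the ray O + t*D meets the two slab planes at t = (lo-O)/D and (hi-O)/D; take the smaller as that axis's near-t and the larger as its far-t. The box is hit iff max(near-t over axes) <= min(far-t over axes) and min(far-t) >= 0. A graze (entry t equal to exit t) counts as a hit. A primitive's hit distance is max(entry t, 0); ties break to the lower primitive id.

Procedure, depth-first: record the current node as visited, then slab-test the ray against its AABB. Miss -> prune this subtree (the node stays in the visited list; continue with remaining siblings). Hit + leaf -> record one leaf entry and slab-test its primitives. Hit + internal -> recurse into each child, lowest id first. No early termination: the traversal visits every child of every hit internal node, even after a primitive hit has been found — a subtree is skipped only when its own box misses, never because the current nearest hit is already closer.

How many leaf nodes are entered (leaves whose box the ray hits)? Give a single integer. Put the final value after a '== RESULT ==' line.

Walk:
N0 x:[-13/2,25/2] y:[-11/2,16] z:[-28,13] -> hit [-11/2,25/2], descend [7, 8, 12, 17]
  N7 x:[5/2,19/2] y:[13/2,16] z:[-12,11] -> hit [13/2,19/2], descend [1, 10, 16]
    N1 x:[9,19/2] y:[27/2,16] z:[10,11] -> miss, prune
    N10 x:[5/2,17/2] y:[7,23/2] z:[-12,-6] -> miss, prune
    N16 x:[5/2,19/2] y:[13/2,19/2] z:[5,11] -> hit [13/2,19/2] leaf, test {P2(miss), P13@t=7}
  N8 x:[-4,6] y:[-4,6] z:[-8,13] -> hit [-4,6], descend [4, 5, 6, 15]
    N4 x:[5/2,6] y:[-4,5/2] z:[-2,7] -> hit [5/2,5/2] leaf, test {P11(miss), P17(miss)}
    N5 x:[0,3/2] y:[-5/2,-1/2] z:[12,13] -> miss, prune
    N6 x:[9/2,5] y:[5,6] z:[-8,-2] -> miss, prune
    N15 x:[-4,-3/2] y:[-2,5] z:[-4,3] -> miss, prune
  N12 x:[-13/2,25/2] y:[15/2,15] z:[-28,-11] -> miss, prune
  N17 x:[-4,9/2] y:[-11/2,1/2] z:[-25,-14] -> miss, prune

Visited [0, 7, 1, 10, 16, 8, 4, 5, 6, 15, 12, 17]. Tests: 12 box, 2 leaf. Nearest: P13.

== RESULT ==
2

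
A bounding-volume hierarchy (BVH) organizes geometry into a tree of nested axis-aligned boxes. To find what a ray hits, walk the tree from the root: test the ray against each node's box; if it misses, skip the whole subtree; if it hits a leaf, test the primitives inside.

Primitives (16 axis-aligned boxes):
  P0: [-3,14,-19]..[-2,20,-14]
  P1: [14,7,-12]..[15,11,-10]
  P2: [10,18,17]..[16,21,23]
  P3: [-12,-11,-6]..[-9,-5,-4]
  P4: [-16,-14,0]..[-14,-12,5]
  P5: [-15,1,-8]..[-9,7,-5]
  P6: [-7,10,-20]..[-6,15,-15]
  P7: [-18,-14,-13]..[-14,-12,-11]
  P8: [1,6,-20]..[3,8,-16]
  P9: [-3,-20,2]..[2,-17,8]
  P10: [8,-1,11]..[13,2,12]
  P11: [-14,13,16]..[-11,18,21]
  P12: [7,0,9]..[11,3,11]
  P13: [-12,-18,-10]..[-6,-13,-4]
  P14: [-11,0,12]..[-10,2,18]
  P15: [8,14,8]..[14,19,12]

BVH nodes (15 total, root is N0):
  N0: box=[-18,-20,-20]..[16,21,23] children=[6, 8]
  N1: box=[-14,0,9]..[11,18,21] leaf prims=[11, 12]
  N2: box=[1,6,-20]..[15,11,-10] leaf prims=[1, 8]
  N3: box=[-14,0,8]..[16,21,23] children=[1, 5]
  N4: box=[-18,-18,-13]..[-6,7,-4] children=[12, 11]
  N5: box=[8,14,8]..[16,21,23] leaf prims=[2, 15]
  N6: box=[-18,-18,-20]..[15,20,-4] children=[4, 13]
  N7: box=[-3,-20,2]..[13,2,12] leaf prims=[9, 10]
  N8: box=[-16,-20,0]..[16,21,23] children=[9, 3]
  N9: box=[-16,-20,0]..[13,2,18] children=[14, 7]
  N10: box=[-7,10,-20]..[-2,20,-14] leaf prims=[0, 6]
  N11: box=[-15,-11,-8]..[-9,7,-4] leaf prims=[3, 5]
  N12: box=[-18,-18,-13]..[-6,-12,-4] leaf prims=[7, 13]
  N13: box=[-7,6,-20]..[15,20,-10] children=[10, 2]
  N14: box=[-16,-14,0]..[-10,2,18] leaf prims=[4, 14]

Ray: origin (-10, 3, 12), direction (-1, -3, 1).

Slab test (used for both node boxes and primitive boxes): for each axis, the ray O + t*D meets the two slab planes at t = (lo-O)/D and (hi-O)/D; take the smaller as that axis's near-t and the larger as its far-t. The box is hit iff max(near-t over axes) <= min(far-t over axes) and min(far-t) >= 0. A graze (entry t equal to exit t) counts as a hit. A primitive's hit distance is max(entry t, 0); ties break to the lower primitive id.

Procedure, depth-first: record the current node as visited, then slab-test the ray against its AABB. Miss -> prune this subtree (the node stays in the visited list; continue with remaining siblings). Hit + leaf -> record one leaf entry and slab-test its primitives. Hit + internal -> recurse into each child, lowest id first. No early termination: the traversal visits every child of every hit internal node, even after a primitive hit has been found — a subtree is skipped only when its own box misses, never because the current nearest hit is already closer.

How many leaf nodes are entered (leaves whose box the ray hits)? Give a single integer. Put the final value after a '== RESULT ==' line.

Walk:
N0 x:[-26,8] y:[-6,23/3] z:[-32,11] -> hit [-6,23/3], descend [6, 8]
  N6 x:[-25,8] y:[-17/3,7] z:[-32,-16] -> miss, prune
  N8 x:[-26,6] y:[-6,23/3] z:[-12,11] -> hit [-6,6], descend [3, 9]
    N3 x:[-26,4] y:[-6,1] z:[-4,11] -> hit [-4,1], descend [1, 5]
      N1 x:[-21,4] y:[-5,1] z:[-3,9] -> hit [-3,1] leaf, test {P11(miss), P12(miss)}
      N5 x:[-26,-18] y:[-6,-11/3] z:[-4,11] -> miss, prune
    N9 x:[-23,6] y:[1/3,23/3] z:[-12,6] -> hit [1/3,6], descend [7, 14]
      N7 x:[-23,-7] y:[1/3,23/3] z:[-10,0] -> miss, prune
      N14 x:[0,6] y:[1/3,17/3] z:[-12,6] -> hit [1/3,17/3] leaf, test {P4(miss), P14@t=1/3}

9 AABB tests over nodes [0, 6, 8, 3, 1, 5, 9, 7, 14]; 2 leaves entered; closest P14.

== RESULT ==
2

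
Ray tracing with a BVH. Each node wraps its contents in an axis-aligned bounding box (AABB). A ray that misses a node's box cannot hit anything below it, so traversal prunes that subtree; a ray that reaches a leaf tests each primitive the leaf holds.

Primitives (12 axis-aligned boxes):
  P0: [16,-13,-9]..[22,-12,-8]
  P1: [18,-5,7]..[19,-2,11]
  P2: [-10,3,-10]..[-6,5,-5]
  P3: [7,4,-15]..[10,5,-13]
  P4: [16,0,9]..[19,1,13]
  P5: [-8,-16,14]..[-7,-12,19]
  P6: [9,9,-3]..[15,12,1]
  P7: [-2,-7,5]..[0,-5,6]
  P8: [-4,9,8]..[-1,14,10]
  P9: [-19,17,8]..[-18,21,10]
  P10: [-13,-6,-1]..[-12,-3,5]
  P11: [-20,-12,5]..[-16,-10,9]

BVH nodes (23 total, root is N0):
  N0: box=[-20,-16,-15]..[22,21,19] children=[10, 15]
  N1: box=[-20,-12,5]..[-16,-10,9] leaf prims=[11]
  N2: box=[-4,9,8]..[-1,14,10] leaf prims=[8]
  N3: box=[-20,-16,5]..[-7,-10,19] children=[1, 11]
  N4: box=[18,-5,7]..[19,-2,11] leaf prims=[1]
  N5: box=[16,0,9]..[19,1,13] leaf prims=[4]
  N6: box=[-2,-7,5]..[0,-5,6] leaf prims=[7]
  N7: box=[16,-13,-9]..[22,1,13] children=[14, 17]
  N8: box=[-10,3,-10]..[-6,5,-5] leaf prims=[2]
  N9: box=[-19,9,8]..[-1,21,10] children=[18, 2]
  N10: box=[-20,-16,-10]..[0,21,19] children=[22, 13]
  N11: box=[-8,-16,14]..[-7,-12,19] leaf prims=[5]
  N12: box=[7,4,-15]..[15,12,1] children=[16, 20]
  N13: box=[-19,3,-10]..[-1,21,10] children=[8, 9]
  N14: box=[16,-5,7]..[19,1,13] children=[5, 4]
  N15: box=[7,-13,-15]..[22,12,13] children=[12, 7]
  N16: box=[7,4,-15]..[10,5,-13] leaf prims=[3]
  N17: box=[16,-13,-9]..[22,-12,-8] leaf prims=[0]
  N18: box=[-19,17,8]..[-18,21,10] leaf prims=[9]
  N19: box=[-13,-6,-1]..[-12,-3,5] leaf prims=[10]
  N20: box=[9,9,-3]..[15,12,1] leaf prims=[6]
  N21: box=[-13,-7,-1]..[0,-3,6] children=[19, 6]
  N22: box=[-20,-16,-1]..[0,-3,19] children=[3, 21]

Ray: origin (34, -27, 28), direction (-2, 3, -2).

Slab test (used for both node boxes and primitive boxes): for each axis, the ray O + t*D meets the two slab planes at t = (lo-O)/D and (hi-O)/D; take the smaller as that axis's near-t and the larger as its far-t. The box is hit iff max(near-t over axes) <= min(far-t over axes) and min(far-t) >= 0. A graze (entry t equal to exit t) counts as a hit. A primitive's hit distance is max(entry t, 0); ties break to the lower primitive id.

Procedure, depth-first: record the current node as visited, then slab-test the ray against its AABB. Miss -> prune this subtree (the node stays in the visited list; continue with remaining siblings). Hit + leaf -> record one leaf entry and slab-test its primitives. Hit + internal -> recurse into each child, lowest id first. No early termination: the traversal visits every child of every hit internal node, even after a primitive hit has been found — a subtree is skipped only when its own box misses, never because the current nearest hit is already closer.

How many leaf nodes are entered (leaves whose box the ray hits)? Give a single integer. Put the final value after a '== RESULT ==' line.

Walk:
N0 x:[6,27] y:[11/3,16] z:[9/2,43/2] -> hit [6,16], descend [10, 15]
  N10 x:[17,27] y:[11/3,16] z:[9/2,19] -> miss, prune
  N15 x:[6,27/2] y:[14/3,13] z:[15/2,43/2] -> hit [15/2,13], descend [7, 12]
    N7 x:[6,9] y:[14/3,28/3] z:[15/2,37/2] -> hit [15/2,9], descend [14, 17]
      N14 x:[15/2,9] y:[22/3,28/3] z:[15/2,21/2] -> hit [15/2,9], descend [4, 5]
        N4 x:[15/2,8] y:[22/3,25/3] z:[17/2,21/2] -> miss, prune
        N5 x:[15/2,9] y:[9,28/3] z:[15/2,19/2] -> hit [9,9] leaf, test {P4@t=9}
      N17 x:[6,9] y:[14/3,5] z:[18,37/2] -> miss, prune
    N12 x:[19/2,27/2] y:[31/3,13] z:[27/2,43/2] -> miss, prune

order=[0, 10, 15, 7, 14, 4, 5, 17, 12]  |boxes|=9  |leaves|=1  hit=P4

== RESULT ==
1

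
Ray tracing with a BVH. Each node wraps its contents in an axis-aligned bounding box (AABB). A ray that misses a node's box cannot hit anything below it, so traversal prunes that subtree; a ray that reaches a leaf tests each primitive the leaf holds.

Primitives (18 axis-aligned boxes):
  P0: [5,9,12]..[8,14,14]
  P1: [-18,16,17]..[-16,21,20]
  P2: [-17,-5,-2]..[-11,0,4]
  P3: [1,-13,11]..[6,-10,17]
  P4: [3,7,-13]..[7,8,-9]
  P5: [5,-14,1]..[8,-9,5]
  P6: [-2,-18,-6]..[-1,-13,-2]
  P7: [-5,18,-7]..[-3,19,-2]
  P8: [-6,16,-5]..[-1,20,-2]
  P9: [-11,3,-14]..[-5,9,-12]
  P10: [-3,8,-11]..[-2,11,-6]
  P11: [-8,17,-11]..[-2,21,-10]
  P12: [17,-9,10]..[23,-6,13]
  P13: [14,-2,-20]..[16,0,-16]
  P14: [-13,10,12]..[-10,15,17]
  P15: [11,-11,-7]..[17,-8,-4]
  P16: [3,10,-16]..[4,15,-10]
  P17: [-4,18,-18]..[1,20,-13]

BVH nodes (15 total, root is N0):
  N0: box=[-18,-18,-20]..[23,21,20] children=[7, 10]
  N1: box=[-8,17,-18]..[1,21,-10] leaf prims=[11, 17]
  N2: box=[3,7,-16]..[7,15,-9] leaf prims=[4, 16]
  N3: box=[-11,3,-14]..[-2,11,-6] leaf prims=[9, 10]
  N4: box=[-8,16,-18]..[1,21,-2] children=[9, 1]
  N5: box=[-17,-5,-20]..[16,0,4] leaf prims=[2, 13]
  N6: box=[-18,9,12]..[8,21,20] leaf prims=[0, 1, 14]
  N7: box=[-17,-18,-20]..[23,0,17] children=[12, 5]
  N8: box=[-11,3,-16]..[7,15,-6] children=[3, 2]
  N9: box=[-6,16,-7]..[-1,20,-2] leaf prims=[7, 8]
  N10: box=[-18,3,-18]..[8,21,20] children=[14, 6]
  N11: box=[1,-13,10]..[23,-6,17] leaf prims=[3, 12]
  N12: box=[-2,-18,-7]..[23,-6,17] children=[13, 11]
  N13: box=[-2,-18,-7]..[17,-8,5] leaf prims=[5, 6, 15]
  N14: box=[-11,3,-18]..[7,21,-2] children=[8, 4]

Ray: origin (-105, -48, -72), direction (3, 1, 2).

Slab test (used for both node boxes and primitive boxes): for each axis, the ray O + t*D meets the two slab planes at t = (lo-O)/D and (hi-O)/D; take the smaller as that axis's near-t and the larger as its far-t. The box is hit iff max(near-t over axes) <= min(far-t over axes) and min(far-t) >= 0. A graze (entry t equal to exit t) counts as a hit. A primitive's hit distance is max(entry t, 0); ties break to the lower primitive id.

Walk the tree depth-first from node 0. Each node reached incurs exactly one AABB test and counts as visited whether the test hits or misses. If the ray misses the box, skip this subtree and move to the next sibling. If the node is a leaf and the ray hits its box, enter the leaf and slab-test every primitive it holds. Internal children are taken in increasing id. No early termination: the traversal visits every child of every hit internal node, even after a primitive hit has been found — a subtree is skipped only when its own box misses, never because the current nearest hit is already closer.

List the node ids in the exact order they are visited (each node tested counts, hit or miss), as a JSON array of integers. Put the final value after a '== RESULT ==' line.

Walk:
N0 x:[29,128/3] y:[30,69] z:[26,46] -> hit [30,128/3], descend [7, 10]
  N7 x:[88/3,128/3] y:[30,48] z:[26,89/2] -> hit [30,128/3], descend [5, 12]
    N5 x:[88/3,121/3] y:[43,48] z:[26,38] -> miss, prune
    N12 x:[103/3,128/3] y:[30,42] z:[65/2,89/2] -> hit [103/3,42], descend [11, 13]
      N11 x:[106/3,128/3] y:[35,42] z:[41,89/2] -> hit [41,42] leaf, test {P3(miss), P12@t=41}
      N13 x:[103/3,122/3] y:[30,40] z:[65/2,77/2] -> hit [103/3,77/2] leaf, test {P5@t=110/3, P6@t=103/3, P15(miss)}
  N10 x:[29,113/3] y:[51,69] z:[27,46] -> miss, prune

Summary -> nodes [0, 7, 5, 12, 11, 13, 10]; box-tests=7; leaf-entries=2; first=P6

== RESULT ==
[0, 7, 5, 12, 11, 13, 10]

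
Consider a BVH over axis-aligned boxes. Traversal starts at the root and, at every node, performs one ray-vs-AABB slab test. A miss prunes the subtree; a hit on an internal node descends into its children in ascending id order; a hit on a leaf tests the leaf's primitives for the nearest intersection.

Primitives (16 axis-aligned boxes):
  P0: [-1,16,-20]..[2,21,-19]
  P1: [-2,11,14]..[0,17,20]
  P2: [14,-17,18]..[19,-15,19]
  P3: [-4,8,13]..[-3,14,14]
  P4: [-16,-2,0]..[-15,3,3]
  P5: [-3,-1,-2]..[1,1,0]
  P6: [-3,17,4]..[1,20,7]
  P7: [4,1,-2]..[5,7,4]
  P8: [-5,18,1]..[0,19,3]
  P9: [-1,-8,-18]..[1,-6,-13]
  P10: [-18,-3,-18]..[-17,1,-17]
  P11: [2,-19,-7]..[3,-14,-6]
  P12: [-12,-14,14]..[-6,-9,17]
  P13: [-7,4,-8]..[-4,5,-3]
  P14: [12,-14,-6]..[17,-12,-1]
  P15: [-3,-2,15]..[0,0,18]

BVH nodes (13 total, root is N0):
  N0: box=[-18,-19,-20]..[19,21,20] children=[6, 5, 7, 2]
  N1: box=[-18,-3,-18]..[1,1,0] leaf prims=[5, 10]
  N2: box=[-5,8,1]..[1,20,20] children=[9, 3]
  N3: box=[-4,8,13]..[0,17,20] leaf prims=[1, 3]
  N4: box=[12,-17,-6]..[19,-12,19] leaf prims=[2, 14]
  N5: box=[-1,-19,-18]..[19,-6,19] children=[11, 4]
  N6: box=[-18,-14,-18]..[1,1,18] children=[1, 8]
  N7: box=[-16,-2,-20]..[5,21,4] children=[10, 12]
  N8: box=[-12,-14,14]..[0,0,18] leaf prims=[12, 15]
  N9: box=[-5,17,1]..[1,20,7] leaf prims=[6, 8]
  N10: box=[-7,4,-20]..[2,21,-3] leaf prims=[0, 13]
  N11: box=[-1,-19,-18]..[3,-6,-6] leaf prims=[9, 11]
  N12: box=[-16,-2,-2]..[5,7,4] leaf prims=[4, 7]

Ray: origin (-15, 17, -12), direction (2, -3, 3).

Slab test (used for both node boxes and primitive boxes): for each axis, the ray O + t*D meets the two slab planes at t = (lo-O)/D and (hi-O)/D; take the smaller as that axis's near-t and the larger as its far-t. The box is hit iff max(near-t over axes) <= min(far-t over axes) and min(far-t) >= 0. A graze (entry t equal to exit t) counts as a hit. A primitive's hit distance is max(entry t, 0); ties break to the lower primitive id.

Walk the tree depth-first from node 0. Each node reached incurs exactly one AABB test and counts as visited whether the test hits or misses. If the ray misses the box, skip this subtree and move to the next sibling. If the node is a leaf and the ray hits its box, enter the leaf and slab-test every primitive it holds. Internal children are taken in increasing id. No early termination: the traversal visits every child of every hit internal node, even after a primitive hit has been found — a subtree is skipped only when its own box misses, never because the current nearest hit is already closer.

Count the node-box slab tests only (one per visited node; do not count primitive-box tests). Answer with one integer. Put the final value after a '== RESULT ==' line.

Trace the traversal:
N0 x:[-3/2,17] y:[-4/3,12] z:[-8/3,32/3] -> hit [-4/3,32/3], descend [2, 5, 6, 7]
  N2 x:[5,8] y:[-1,3] z:[13/3,32/3] -> miss, prune
  N5 x:[7,17] y:[23/3,12] z:[-2,31/3] -> hit [23/3,31/3], descend [4, 11]
    N4 x:[27/2,17] y:[29/3,34/3] z:[2,31/3] -> miss, prune
    N11 x:[7,9] y:[23/3,12] z:[-2,2] -> miss, prune
  N6 x:[-3/2,8] y:[16/3,31/3] z:[-2,10] -> hit [16/3,8], descend [1, 8]
    N1 x:[-3/2,8] y:[16/3,20/3] z:[-2,4] -> miss, prune
    N8 x:[3/2,15/2] y:[17/3,31/3] z:[26/3,10] -> miss, prune
  N7 x:[-1/2,10] y:[-4/3,19/3] z:[-8/3,16/3] -> hit [-1/2,16/3], descend [10, 12]
    N10 x:[4,17/2] y:[-4/3,13/3] z:[-8/3,3] -> miss, prune
    N12 x:[-1/2,10] y:[10/3,19/3] z:[10/3,16/3] -> hit [10/3,16/3] leaf, test {P4(miss), P7(miss)}

Visited [0, 2, 5, 4, 11, 6, 1, 8, 7, 10, 12]. Tests: 11 box, 1 leaf. Nearest: miss.

== RESULT ==
11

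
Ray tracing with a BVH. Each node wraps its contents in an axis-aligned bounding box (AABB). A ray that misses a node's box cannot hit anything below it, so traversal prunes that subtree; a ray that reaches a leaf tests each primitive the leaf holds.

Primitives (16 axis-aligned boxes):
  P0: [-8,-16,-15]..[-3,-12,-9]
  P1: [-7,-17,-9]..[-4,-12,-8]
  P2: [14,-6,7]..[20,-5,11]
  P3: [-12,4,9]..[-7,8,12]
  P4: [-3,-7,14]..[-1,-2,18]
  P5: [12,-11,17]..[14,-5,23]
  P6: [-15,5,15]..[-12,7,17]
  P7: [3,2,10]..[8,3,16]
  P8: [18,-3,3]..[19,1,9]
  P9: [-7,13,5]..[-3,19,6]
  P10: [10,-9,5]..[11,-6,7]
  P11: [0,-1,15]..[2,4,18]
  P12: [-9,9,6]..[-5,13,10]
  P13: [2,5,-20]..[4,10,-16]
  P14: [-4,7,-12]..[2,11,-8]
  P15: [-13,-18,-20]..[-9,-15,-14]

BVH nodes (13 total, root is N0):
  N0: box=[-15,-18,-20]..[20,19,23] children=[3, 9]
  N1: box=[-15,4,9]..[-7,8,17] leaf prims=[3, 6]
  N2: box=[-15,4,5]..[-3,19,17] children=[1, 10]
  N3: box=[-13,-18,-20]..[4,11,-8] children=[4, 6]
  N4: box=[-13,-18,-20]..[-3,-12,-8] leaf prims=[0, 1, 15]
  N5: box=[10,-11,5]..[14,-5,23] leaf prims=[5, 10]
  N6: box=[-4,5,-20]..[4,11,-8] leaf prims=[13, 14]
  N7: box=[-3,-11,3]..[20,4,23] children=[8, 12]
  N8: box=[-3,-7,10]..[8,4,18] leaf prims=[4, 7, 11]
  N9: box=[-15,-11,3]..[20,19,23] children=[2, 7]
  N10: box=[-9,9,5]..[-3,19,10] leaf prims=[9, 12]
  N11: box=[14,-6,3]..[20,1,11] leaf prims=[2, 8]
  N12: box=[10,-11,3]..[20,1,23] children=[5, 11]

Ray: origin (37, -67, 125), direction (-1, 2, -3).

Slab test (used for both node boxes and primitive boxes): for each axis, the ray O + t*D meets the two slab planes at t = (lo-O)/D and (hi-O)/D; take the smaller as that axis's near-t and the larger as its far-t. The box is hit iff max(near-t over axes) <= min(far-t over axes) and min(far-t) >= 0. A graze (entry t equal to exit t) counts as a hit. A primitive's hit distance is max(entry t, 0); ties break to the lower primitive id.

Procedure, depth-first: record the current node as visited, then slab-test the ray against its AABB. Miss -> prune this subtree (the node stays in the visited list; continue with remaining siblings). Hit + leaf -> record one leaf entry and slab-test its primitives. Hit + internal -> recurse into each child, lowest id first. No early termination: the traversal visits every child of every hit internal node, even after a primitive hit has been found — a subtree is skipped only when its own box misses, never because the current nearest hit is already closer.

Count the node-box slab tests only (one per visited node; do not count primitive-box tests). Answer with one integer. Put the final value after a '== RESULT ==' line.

Walk:
N0 x:[17,52] y:[49/2,43] z:[34,145/3] -> hit [34,43], descend [3, 9]
  N3 x:[33,50] y:[49/2,39] z:[133/3,145/3] -> miss, prune
  N9 x:[17,52] y:[28,43] z:[34,122/3] -> hit [34,122/3], descend [2, 7]
    N2 x:[40,52] y:[71/2,43] z:[36,40] -> hit [40,40], descend [1, 10]
      N1 x:[44,52] y:[71/2,75/2] z:[36,116/3] -> miss, prune
      N10 x:[40,46] y:[38,43] z:[115/3,40] -> hit [40,40] leaf, test {P9@t=40, P12(miss)}
    N7 x:[17,40] y:[28,71/2] z:[34,122/3] -> hit [34,71/2], descend [8, 12]
      N8 x:[29,40] y:[30,71/2] z:[107/3,115/3] -> miss, prune
      N12 x:[17,27] y:[28,34] z:[34,122/3] -> miss, prune

order=[0, 3, 9, 2, 1, 10, 7, 8, 12]  |boxes|=9  |leaves|=1  hit=P9

== RESULT ==
9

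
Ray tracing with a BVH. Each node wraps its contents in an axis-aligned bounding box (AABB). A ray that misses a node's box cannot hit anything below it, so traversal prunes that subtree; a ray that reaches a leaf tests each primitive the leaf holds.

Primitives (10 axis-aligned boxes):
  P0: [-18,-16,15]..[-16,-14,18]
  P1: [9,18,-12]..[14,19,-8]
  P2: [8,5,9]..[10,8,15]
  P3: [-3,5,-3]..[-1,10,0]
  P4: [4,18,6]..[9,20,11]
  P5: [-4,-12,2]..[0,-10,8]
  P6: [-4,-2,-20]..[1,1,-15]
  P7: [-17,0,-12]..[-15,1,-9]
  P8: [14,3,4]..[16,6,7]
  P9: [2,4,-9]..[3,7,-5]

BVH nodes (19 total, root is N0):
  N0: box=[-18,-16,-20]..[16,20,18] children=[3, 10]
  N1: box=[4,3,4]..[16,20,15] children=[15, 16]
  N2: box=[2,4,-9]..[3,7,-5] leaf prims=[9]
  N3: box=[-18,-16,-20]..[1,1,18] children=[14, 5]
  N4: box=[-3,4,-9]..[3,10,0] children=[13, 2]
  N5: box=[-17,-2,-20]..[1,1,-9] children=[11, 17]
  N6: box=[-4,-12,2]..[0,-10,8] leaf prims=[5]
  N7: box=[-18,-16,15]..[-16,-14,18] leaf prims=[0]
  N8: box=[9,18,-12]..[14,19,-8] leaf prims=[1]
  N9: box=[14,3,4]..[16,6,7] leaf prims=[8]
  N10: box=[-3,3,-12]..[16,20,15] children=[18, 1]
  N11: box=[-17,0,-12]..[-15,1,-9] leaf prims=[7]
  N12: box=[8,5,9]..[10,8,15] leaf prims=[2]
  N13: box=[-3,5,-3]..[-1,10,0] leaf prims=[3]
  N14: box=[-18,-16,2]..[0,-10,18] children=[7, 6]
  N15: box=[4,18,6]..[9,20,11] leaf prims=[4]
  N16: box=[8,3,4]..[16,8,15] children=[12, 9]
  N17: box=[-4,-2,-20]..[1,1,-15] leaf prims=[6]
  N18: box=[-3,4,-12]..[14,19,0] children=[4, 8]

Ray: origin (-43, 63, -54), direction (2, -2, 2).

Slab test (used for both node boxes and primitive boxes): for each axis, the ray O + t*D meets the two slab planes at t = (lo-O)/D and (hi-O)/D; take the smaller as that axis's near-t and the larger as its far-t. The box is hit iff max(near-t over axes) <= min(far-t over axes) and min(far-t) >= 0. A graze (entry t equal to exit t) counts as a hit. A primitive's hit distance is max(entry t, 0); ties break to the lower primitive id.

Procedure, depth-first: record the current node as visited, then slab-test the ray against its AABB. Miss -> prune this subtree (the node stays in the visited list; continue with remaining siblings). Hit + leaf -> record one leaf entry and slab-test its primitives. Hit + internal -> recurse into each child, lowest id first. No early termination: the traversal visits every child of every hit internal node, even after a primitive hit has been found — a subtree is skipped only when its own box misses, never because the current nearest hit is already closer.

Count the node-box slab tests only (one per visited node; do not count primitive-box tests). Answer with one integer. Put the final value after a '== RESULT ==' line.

Trace the traversal:
N0 x:[25/2,59/2] y:[43/2,79/2] z:[17,36] -> hit [43/2,59/2], descend [3, 10]
  N3 x:[25/2,22] y:[31,79/2] z:[17,36] -> miss, prune
  N10 x:[20,59/2] y:[43/2,30] z:[21,69/2] -> hit [43/2,59/2], descend [1, 18]
    N1 x:[47/2,59/2] y:[43/2,30] z:[29,69/2] -> hit [29,59/2], descend [15, 16]
      N15 x:[47/2,26] y:[43/2,45/2] z:[30,65/2] -> miss, prune
      N16 x:[51/2,59/2] y:[55/2,30] z:[29,69/2] -> hit [29,59/2], descend [9, 12]
        N9 x:[57/2,59/2] y:[57/2,30] z:[29,61/2] -> hit [29,59/2] leaf, test {P8@t=29}
        N12 x:[51/2,53/2] y:[55/2,29] z:[63/2,69/2] -> miss, prune
    N18 x:[20,57/2] y:[22,59/2] z:[21,27] -> hit [22,27], descend [4, 8]
      N4 x:[20,23] y:[53/2,59/2] z:[45/2,27] -> miss, prune
      N8 x:[26,57/2] y:[22,45/2] z:[21,23] -> miss, prune

11 AABB tests over nodes [0, 3, 10, 1, 15, 16, 9, 12, 18, 4, 8]; 1 leaf entered; closest P8.

== RESULT ==
11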